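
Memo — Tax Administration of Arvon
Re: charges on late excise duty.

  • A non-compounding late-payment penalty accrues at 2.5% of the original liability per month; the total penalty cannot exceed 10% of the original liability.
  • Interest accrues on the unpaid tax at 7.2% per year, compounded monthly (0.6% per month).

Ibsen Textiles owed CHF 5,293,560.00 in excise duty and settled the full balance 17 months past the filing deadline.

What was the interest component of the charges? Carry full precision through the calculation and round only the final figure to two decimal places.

CHF 566,654.49

Interest: CHF 5,293,560.00 × ((1 + 0.006)^17 − 1) = CHF 5,293,560.00 × 0.1070460… = CHF 566,654.4935…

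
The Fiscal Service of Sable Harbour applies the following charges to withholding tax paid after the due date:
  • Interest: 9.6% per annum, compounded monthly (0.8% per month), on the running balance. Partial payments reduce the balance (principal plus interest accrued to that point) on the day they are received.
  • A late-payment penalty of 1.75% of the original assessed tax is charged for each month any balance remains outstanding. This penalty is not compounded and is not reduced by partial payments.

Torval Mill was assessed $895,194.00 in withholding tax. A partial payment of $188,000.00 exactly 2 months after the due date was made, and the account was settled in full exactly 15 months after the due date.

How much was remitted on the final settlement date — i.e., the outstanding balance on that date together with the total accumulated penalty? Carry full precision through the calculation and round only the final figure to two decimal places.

$1,035,316.46

Balance at month 2: $895,194.0000 × (1 + 0.008)^2 = $909,574.3964…
After $188,000.00 payment: $909,574.3964… − $188,000.00 = $721,574.3964…
Balance at month 15: $721,574.3964… × (1 + 0.008)^13 = $800,328.0386…
Penalty: 15 × 1.75% × $895,194.00 = $234,988.43…
Final settlement = outstanding balance + penalty = $800,328.0386… + $234,988.43… = $1,035,316.46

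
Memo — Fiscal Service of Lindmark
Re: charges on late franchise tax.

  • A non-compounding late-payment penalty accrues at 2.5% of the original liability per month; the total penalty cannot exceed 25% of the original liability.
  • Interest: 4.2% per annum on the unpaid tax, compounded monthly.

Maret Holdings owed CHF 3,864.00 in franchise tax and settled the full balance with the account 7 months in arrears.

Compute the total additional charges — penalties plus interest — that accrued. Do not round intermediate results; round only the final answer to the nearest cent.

CHF 771.87

Penalty: 7 × 2.5% × CHF 3,864.00 = CHF 676.20 (below the 25% cap of CHF 966.00)
Interest (4.2%/yr ÷ 12 = 0.35%/month): CHF 3,864.00 × ((1 + 0.0035)^7 − 1) = CHF 95.6678…
Penalties + interest = CHF 676.2000 + CHF 95.6678… = CHF 771.87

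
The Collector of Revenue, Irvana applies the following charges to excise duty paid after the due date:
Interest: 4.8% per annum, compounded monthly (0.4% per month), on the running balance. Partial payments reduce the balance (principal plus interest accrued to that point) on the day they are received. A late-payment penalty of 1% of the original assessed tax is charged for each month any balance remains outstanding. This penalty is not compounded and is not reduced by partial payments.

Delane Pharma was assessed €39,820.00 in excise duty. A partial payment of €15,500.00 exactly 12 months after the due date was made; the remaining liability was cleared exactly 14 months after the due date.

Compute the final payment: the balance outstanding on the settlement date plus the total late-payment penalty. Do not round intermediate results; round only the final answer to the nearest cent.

€32,059.39

Balance at month 12: €39,820.0000 × (1 + 0.004)^12 = €41,773.9757…
After €15,500.00 payment: €41,773.9757… − €15,500.00 = €26,273.9757…
Balance at month 14: €26,273.9757… × (1 + 0.004)^2 = €26,484.5879…
Penalty: 14 × 1% × €39,820.00 = €5,574.80
Final settlement = outstanding balance + penalty = €26,484.5879… + €5,574.80 = €32,059.39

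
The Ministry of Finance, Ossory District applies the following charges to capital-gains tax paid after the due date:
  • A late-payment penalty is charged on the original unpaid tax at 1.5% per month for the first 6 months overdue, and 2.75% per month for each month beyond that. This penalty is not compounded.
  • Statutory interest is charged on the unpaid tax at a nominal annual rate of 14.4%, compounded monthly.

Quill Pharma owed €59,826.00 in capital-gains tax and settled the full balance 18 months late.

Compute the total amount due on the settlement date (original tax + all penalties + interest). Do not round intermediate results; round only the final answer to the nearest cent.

€99,281.71

Penalty, months 1–6: 6 × 1.5% × €59,826.00 = €5,384.34
Penalty, months 7–18: 12 × 2.75% × €59,826.00 = €19,742.58
Interest (14.4%/yr ÷ 12 = 1.2%/month): €59,826.00 × ((1 + 0.012)^18 − 1) = €14,328.7870…
Total = €59,826.00 + €25,126.9200 + €14,328.7870… = €99,281.71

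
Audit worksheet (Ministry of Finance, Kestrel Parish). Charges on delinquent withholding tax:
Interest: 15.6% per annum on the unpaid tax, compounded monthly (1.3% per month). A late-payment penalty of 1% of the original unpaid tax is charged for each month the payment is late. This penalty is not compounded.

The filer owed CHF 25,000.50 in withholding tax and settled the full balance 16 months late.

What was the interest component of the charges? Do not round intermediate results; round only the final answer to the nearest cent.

CHF 5,739.21

Interest: CHF 25,000.50 × ((1 + 0.013)^16 − 1) = CHF 25,000.50 × 0.2295640… = CHF 5,739.2138…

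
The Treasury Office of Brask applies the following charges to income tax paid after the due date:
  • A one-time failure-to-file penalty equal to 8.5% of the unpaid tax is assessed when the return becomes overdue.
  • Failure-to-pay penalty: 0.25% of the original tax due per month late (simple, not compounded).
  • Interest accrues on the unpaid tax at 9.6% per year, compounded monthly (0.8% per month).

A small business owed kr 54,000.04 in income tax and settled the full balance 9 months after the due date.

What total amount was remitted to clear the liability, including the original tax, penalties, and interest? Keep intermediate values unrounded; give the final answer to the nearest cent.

kr 63,819.81

Failure-to-file penalty: 8.5% × kr 54,000.04 = kr 4,590.00…
Failure-to-pay penalty: 9 × 0.25% × kr 54,000.04 = kr 1,215.00…
Interest: kr 54,000.04 × ((1 + 0.008)^9 − 1) = kr 54,000.04 × 0.0743475… = kr 4,014.7695…
Total = kr 54,000.04 + kr 5,805.0043 + kr 4,014.7695… = kr 63,819.81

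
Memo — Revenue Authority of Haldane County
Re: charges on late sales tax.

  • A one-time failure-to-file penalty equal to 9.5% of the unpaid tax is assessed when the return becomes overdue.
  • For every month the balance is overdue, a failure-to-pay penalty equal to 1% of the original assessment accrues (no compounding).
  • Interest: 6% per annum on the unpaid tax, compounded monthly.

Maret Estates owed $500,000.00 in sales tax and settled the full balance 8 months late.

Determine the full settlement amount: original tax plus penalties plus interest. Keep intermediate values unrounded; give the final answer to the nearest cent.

$607,853.52

Failure-to-file penalty: 9.5% × $500,000.00 = $47,500.00
Failure-to-pay penalty = 1% × $500,000.00 × 8 mo = $40,000.00
Interest (6%/yr ÷ 12 = 0.5%/month): $500,000.00 × ((1 + 0.005)^8 − 1) = $20,353.5220…
Total = $500,000.00 + $87,500.0000 + $20,353.5220… = $607,853.52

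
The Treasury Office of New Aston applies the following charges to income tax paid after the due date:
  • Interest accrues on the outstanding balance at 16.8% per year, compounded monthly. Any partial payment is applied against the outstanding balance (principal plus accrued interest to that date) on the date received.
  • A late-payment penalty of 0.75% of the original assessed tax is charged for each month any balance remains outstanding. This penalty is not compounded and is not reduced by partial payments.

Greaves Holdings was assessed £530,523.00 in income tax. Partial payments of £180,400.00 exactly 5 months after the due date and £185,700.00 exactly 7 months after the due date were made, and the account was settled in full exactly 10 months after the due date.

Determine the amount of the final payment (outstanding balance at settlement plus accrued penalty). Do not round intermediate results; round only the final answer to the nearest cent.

Monthly rate = 16.8% ÷ 12 = 1.4%
Balance at month 5: £530,523.0000 × (1 + 0.014)^5 = £568,714.0948…
After £180,400.00 payment: £568,714.0948… − £180,400.00 = £388,314.0948…
Balance at month 7: £388,314.0948… × (1 + 0.014)^2 = £399,262.9990…
After £185,700.00 payment: £399,262.9990… − £185,700.00 = £213,562.9990…
Balance at month 10: £213,562.9990… × (1 + 0.014)^3 = £222,658.8061…
Penalty: 10 × 0.75% × £530,523.00 = £39,789.23…
Final settlement = outstanding balance + penalty = £222,658.8061… + £39,789.23… = £262,448.03

£262,448.03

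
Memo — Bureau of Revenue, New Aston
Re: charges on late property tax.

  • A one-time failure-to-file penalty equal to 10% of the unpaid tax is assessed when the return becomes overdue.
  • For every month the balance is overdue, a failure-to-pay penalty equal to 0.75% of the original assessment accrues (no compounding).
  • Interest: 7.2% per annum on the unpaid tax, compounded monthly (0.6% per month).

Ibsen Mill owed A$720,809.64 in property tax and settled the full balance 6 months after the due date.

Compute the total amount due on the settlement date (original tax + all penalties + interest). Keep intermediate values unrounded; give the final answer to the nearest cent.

Failure-to-file penalty: 10% × A$720,809.64 = A$72,080.96…
Failure-to-pay penalty: 6 × 0.75% × A$720,809.64 = A$32,436.43…
Interest: A$720,809.64 × ((1 + 0.006)^6 − 1) = A$720,809.64 × 0.0365443… = A$26,341.5122…
Total = A$720,809.64 + A$104,517.3978 + A$26,341.5122… = A$851,668.55

A$851,668.55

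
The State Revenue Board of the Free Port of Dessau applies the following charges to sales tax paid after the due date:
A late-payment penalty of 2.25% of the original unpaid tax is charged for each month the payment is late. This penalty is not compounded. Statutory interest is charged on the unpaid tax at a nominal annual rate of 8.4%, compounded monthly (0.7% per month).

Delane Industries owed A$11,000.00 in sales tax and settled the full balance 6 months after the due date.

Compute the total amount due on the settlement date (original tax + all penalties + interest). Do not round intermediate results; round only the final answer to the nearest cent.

Late-payment penalty = 2.25% × A$11,000.00 × 6 mo = A$1,485.00
Interest: A$11,000.00 × ((1 + 0.007)^6 − 1) = A$11,000.00 × 0.0427419… = A$470.1609…
Total = A$11,000.00 + A$1,485.0000 + A$470.1609… = A$12,955.16

A$12,955.16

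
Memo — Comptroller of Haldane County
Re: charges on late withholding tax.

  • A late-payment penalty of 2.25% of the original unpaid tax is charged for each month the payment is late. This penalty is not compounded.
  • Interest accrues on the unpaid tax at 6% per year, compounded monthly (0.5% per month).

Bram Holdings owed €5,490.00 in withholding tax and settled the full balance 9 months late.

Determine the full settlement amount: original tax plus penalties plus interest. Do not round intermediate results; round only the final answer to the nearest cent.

Late-payment penalty = 2.25% × €5,490.00 × 9 mo = €1,111.73…
Interest: €5,490.00 × ((1 + 0.005)^9 − 1) = €5,490.00 × 0.0459106… = €252.0491…
Total = €5,490.00 + €1,111.7250 + €252.0491… = €6,853.77

€6,853.77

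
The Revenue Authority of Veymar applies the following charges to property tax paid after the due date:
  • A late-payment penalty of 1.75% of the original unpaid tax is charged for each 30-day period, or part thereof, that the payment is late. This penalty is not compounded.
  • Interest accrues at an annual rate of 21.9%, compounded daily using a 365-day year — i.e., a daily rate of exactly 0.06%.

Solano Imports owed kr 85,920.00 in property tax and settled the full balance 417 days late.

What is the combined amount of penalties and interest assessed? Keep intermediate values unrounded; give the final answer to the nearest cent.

Penalty periods: ⌈417/30⌉ = 14; penalty = 14 × 1.75% × kr 85,920.00 = kr 21,050.40
Interest: kr 85,920.00 × ((1 + 0.0006)^417 − 1) = kr 85,920.00 × 0.28418589… = kr 24,417.2518…
Penalties + interest = kr 21,050.4000 + kr 24,417.2518… = kr 45,467.65

kr 45,467.65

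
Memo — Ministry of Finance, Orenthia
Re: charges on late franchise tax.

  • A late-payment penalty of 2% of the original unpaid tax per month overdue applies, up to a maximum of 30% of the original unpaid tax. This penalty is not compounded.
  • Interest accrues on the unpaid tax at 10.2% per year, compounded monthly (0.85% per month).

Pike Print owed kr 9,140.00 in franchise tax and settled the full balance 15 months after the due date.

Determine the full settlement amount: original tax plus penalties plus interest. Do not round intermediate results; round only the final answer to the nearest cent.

kr 13,119.31

Penalty (uncapped): 15 × 2% × kr 9,140.00 = kr 2,742.00; cap = 30% × kr 9,140.00 = kr 2,742.00 → penalty = kr 2,742.00
Interest: kr 9,140.00 × ((1 + 0.0085)^15 − 1) = kr 9,140.00 × 0.1353729… = kr 1,237.3086…
Total = kr 9,140.00 + kr 2,742.0000 + kr 1,237.3086… = kr 13,119.31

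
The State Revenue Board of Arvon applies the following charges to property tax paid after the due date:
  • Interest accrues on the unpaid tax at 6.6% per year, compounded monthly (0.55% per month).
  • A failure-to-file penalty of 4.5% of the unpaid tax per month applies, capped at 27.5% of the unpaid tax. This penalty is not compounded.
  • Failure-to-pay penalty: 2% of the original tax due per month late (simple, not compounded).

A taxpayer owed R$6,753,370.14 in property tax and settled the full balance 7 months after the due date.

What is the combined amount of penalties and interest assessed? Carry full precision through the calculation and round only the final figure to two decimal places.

R$3,066,982.98

Failure-to-file: 7 × 4.5% × R$6,753,370.14 = R$2,127,311.59…, capped at 27.5% × R$6,753,370.14 = R$1,857,176.79…
Failure-to-pay penalty: 7 × 2% × R$6,753,370.14 = R$945,471.82…
Interest: R$6,753,370.14 × ((1 + 0.0055)^7 − 1) = R$6,753,370.14 × 0.0391411… = R$264,334.3715…
Penalties + interest = R$2,802,648.6081 + R$264,334.3715… = R$3,066,982.98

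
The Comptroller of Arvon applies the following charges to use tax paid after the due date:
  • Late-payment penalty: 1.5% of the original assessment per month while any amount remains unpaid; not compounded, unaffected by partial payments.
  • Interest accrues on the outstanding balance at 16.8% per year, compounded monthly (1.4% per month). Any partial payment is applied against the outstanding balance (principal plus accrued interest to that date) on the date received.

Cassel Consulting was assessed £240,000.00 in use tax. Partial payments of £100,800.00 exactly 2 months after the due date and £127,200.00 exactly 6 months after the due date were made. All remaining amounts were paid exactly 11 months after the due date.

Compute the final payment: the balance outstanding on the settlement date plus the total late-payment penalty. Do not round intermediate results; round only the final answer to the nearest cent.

Balance at month 2: £240,000.0000 × (1 + 0.014)^2 = £246,767.0400
After £100,800.00 payment: £246,767.0400 − £100,800.00 = £145,967.0400
Balance at month 6: £145,967.0400 × (1 + 0.014)^4 = £154,314.4592…
After £127,200.00 payment: £154,314.4592… − £127,200.00 = £27,114.4592…
Balance at month 11: £27,114.4592… × (1 + 0.014)^5 = £29,066.3649…
Penalty: 11 × 1.5% × £240,000.00 = £39,600.00
Final settlement = outstanding balance + penalty = £29,066.3649… + £39,600.00 = £68,666.36

£68,666.36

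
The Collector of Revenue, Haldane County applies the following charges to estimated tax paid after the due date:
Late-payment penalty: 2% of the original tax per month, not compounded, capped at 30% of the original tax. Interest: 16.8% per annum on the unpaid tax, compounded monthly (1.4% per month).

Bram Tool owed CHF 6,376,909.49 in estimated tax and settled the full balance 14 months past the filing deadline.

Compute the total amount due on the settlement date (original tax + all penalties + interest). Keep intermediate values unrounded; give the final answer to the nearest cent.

CHF 9,532,678.56

Penalty: 14 × 2% × CHF 6,376,909.49 = CHF 1,785,534.66… (below the 30% cap of CHF 1,913,072.85…)
Interest: CHF 6,376,909.49 × ((1 + 0.014)^14 − 1) = CHF 6,376,909.49 × 0.2148744… = CHF 1,370,234.4100…
Total = CHF 6,376,909.49 + CHF 1,785,534.6572 + CHF 1,370,234.4100… = CHF 9,532,678.56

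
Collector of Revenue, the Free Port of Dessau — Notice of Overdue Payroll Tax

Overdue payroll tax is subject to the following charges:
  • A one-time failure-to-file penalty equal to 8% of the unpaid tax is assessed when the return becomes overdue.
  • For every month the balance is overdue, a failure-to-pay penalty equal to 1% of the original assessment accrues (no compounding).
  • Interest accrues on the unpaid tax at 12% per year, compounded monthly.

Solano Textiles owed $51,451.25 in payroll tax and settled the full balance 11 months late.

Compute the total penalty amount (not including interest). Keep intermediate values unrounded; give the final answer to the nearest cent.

Failure-to-file penalty: 8% × $51,451.25 = $4,116.10
Failure-to-pay penalty = 1% × $51,451.25 × 11 mo = $5,659.64…
Total penalty = $4,116.10 + $5,659.64… = $9,775.74

$9,775.74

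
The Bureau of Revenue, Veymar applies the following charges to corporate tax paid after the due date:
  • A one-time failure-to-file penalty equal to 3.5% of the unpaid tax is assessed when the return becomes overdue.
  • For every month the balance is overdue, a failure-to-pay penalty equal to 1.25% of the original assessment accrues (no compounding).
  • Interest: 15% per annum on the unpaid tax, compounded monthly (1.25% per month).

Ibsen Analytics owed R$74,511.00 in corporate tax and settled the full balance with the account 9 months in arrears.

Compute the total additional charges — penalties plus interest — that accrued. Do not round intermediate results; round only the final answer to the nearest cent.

R$19,804.44

Failure-to-file penalty: 3.5% × R$74,511.00 = R$2,607.89…
Failure-to-pay penalty: 9 × 1.25% × R$74,511.00 = R$8,382.49…
Interest: R$74,511.00 × ((1 + 0.0125)^9 − 1) = R$74,511.00 × 0.1182922… = R$8,814.0684…
Penalties + interest = R$10,990.3725 + R$8,814.0684… = R$19,804.44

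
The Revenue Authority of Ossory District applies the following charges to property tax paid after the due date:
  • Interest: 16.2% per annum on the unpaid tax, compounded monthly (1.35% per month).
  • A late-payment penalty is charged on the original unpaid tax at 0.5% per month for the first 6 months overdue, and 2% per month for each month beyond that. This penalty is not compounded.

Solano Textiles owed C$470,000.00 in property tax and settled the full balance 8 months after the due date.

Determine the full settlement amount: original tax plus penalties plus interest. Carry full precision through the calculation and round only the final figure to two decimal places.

Penalty, months 1–6: 6 × 0.5% × C$470,000.00 = C$14,100.00
Penalty, months 7–8: 2 × 2% × C$470,000.00 = C$18,800.00
Interest: C$470,000.00 × ((1 + 0.0135)^8 − 1) = C$470,000.00 × 0.1132431… = C$53,224.2717…
Total = C$470,000.00 + C$32,900.0000 + C$53,224.2717… = C$556,124.27

C$556,124.27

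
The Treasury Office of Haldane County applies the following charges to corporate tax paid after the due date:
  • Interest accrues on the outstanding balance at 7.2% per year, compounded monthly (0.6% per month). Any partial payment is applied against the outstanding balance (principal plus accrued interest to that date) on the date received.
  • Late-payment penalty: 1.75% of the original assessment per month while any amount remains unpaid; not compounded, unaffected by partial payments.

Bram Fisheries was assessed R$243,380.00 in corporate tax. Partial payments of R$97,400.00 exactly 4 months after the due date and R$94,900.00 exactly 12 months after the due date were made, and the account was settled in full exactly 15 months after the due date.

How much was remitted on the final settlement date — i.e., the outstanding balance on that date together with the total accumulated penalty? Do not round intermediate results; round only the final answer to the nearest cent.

R$129,472.55

Balance at month 4: R$243,380.0000 × (1 + 0.006)^4 = R$249,273.9007…
After R$97,400.00 payment: R$249,273.9007… − R$97,400.00 = R$151,873.9007…
Balance at month 12: R$151,873.9007… × (1 + 0.006)^8 = R$159,318.7877…
After R$94,900.00 payment: R$159,318.7877… − R$94,900.00 = R$64,418.7877…
Balance at month 15: R$64,418.7877… × (1 + 0.006)^3 = R$65,585.2970…
Penalty: 15 × 1.75% × R$243,380.00 = R$63,887.25
Final settlement = outstanding balance + penalty = R$65,585.2970… + R$63,887.25 = R$129,472.55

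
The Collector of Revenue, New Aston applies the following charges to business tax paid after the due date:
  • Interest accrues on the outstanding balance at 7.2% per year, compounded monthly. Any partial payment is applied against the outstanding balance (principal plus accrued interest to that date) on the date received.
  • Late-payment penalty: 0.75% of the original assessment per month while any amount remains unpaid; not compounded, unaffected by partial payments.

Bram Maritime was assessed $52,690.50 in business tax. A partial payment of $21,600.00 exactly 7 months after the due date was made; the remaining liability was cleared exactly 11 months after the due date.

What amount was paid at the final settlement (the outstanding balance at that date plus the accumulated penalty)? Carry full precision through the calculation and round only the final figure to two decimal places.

$38,498.18

Monthly rate = 7.2% ÷ 12 = 0.6%
Balance at month 7: $52,690.5000 × (1 + 0.006)^7 = $54,943.7358…
After $21,600.00 payment: $54,943.7358… − $21,600.00 = $33,343.7358…
Balance at month 11: $33,343.7358… × (1 + 0.006)^4 = $34,151.2165…
Penalty: 11 × 0.75% × $52,690.50 = $4,346.97…
Final settlement = outstanding balance + penalty = $34,151.2165… + $4,346.97… = $38,498.18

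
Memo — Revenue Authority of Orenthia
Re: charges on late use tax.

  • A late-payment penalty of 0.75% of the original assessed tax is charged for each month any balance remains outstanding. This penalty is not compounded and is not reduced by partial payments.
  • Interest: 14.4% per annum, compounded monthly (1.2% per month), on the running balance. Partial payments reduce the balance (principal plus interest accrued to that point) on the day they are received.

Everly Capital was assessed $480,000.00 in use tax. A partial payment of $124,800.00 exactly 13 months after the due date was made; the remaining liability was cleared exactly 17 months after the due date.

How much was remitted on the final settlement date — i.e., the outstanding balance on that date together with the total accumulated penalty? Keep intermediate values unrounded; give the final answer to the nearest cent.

Balance at month 13: $480,000.0000 × (1 + 0.012)^13 = $560,515.8526…
After $124,800.00 payment: $560,515.8526… − $124,800.00 = $435,715.8526…
Balance at month 17: $435,715.8526… × (1 + 0.012)^4 = $457,009.6928…
Penalty: 17 × 0.75% × $480,000.00 = $61,200.00
Final settlement = outstanding balance + penalty = $457,009.6928… + $61,200.00 = $518,209.69

$518,209.69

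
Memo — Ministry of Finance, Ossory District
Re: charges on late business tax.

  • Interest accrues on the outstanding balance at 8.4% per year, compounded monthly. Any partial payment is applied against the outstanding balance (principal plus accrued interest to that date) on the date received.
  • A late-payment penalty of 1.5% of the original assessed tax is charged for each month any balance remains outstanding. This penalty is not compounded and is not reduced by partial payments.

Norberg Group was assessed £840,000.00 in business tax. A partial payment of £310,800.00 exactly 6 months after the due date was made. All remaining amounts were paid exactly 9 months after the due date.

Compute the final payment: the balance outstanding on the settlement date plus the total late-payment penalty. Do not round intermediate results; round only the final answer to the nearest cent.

£690,453.62

Monthly rate = 8.4% ÷ 12 = 0.7%
Balance at month 6: £840,000.0000 × (1 + 0.007)^6 = £875,903.1927…
After £310,800.00 payment: £875,903.1927… − £310,800.00 = £565,103.1927…
Balance at month 9: £565,103.1927… × (1 + 0.007)^3 = £577,053.6238…
Penalty: 9 × 1.5% × £840,000.00 = £113,400.00
Final settlement = outstanding balance + penalty = £577,053.6238… + £113,400.00 = £690,453.62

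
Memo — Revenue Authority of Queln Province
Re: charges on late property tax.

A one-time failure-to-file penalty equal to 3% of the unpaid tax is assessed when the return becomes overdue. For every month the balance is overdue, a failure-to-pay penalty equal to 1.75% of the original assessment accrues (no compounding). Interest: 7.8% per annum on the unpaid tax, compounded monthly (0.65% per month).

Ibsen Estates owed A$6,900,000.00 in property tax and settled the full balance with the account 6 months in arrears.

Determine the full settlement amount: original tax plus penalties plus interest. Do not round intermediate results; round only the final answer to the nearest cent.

Failure-to-file penalty: 3% × A$6,900,000.00 = A$207,000.00
Failure-to-pay penalty = 1.75% × A$6,900,000.00 × 6 mo = A$724,500.00
Interest: A$6,900,000.00 × ((1 + 0.0065)^6 − 1) = A$6,900,000.00 × 0.0396393… = A$273,510.9585…
Total = A$6,900,000.00 + A$931,500.0000 + A$273,510.9585… = A$8,105,010.96

A$8,105,010.96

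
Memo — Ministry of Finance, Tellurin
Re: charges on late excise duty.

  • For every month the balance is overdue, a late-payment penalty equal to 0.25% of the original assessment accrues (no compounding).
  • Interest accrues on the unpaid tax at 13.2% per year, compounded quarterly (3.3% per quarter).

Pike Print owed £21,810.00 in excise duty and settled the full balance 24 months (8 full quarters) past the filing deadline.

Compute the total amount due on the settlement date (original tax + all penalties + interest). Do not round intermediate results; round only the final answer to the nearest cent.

Late-payment penalty: 24 × 0.25% × £21,810.00 = £1,308.60
Interest: £21,810.00 × ((1 + 0.033)^8 − 1) = £21,810.00 × 0.2965897… = £6,468.6217…
Total = £21,810.00 + £1,308.6000 + £6,468.6217… = £29,587.22

£29,587.22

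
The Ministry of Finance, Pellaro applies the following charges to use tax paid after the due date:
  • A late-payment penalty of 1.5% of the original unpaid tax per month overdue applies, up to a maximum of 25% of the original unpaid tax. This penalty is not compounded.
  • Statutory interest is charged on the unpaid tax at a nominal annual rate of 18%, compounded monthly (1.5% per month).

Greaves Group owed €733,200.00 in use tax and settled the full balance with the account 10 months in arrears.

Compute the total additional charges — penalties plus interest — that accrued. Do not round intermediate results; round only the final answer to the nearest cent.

€227,688.53

Penalty: 10 × 1.5% × €733,200.00 = €109,980.00 (below the 25% cap of €183,300.00)
Interest: €733,200.00 × ((1 + 0.015)^10 − 1) = €733,200.00 × 0.1605408… = €117,708.5329…
Penalties + interest = €109,980.0000 + €117,708.5329… = €227,688.53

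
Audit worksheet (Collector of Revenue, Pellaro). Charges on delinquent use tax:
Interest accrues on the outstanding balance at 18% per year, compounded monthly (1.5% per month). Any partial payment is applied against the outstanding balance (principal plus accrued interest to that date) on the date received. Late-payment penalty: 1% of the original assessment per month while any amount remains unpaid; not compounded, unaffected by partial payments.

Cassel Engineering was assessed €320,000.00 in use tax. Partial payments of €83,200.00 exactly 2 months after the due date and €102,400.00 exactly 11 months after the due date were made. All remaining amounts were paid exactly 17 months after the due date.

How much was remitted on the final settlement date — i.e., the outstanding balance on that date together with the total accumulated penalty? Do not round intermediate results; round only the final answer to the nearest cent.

€250,578.61

Balance at month 2: €320,000.0000 × (1 + 0.015)^2 = €329,672.0000
After €83,200.00 payment: €329,672.0000 − €83,200.00 = €246,472.0000
Balance at month 11: €246,472.0000 × (1 + 0.015)^9 = €281,813.6140…
After €102,400.00 payment: €281,813.6140… − €102,400.00 = €179,413.6140…
Balance at month 17: €179,413.6140… × (1 + 0.015)^6 = €196,178.6077…
Penalty: 17 × 1% × €320,000.00 = €54,400.00
Final settlement = outstanding balance + penalty = €196,178.6077… + €54,400.00 = €250,578.61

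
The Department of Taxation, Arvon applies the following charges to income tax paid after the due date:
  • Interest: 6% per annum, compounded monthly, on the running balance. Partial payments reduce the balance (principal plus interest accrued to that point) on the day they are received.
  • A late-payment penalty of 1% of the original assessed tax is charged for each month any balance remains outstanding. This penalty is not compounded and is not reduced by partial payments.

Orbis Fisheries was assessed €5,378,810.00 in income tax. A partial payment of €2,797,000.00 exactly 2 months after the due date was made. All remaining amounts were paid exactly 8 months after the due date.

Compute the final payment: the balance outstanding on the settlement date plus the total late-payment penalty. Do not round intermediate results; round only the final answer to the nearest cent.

Monthly rate = 6% ÷ 12 = 0.5%
Balance at month 2: €5,378,810.0000 × (1 + 0.005)^2 = €5,432,732.5703…
After €2,797,000.00 payment: €5,432,732.5703… − €2,797,000.00 = €2,635,732.5703…
Balance at month 8: €2,635,732.5703… × (1 + 0.005)^6 = €2,715,799.5612…
Penalty: 8 × 1% × €5,378,810.00 = €430,304.80
Final settlement = outstanding balance + penalty = €2,715,799.5612… + €430,304.80 = €3,146,104.36

€3,146,104.36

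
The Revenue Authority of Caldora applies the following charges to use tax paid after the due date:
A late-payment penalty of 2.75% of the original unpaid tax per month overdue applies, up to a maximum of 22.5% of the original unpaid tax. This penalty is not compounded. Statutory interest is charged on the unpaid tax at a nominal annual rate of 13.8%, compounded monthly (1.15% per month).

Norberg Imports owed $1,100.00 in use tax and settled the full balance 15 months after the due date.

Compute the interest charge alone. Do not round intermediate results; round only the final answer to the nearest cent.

$205.81

Interest: $1,100.00 × ((1 + 0.0115)^15 − 1) = $1,100.00 × 0.1871027… = $205.8130…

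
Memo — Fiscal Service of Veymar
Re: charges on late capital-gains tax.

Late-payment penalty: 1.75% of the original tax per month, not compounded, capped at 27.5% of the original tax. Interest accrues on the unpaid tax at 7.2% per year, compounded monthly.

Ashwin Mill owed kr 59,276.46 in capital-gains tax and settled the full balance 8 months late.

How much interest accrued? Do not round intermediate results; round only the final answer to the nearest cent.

Interest (7.2%/yr ÷ 12 = 0.6%/month): kr 59,276.46 × ((1 + 0.006)^8 − 1) = kr 2,905.7432…

kr 2,905.74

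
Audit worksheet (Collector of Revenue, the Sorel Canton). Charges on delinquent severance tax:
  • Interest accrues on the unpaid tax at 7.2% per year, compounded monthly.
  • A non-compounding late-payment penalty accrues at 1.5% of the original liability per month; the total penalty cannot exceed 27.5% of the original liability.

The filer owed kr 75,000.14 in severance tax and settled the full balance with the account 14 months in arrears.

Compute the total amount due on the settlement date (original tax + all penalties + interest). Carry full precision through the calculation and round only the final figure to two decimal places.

Penalty: 14 × 1.5% × kr 75,000.14 = kr 15,750.03… (below the 27.5% cap of kr 20,625.04…)
Interest (7.2%/yr ÷ 12 = 0.6%/month): kr 75,000.14 × ((1 + 0.006)^14 − 1) = kr 6,551.7075…
Total = kr 75,000.14 + kr 15,750.0294 + kr 6,551.7075… = kr 97,301.88

kr 97,301.88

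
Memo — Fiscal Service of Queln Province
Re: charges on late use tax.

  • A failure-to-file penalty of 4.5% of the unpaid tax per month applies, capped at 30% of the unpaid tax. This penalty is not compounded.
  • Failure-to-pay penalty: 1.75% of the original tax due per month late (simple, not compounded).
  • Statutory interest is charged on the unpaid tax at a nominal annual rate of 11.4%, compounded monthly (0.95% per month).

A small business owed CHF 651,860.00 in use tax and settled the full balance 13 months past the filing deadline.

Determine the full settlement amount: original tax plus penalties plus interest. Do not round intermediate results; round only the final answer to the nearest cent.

CHF 1,080,973.33

Failure-to-file: 13 × 4.5% × CHF 651,860.00 = CHF 381,338.10, capped at 30% × CHF 651,860.00 = CHF 195,558.00
Failure-to-pay penalty: 13 × 1.75% × CHF 651,860.00 = CHF 148,298.15
Interest: CHF 651,860.00 × ((1 + 0.0095)^13 − 1) = CHF 651,860.00 × 0.1307906… = CHF 85,257.1826…
Total = CHF 651,860.00 + CHF 343,856.1500 + CHF 85,257.1826… = CHF 1,080,973.33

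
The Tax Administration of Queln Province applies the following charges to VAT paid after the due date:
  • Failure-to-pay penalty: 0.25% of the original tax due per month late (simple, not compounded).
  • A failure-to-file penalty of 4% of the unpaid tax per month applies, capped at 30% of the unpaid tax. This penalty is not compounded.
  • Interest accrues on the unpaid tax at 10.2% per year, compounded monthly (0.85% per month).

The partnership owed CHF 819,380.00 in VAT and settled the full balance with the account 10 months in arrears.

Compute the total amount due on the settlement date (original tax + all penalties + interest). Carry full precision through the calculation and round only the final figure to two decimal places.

Failure-to-file: 10 × 4% × CHF 819,380.00 = CHF 327,752.00, capped at 30% × CHF 819,380.00 = CHF 245,814.00
Failure-to-pay penalty = 0.25% × CHF 819,380.00 × 10 mo = CHF 20,484.50
Interest: CHF 819,380.00 × ((1 + 0.0085)^10 − 1) = CHF 819,380.00 × 0.0883261… = CHF 72,372.6009…
Total = CHF 819,380.00 + CHF 266,298.5000 + CHF 72,372.6009… = CHF 1,158,051.10

CHF 1,158,051.10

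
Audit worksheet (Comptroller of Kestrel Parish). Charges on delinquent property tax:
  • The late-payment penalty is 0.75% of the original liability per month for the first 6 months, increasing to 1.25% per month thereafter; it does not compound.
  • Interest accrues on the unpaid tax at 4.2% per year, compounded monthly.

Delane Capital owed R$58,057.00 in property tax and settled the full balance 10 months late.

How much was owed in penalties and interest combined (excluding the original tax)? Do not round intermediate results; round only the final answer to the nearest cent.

Penalty, months 1–6: 6 × 0.75% × R$58,057.00 = R$2,612.57…
Penalty, months 7–10: 4 × 1.25% × R$58,057.00 = R$2,902.85
Interest (4.2%/yr ÷ 12 = 0.35%/month): R$58,057.00 × ((1 + 0.0035)^10 − 1) = R$2,064.2995…
Penalties + interest = R$5,515.4150 + R$2,064.2995… = R$7,579.71

R$7,579.71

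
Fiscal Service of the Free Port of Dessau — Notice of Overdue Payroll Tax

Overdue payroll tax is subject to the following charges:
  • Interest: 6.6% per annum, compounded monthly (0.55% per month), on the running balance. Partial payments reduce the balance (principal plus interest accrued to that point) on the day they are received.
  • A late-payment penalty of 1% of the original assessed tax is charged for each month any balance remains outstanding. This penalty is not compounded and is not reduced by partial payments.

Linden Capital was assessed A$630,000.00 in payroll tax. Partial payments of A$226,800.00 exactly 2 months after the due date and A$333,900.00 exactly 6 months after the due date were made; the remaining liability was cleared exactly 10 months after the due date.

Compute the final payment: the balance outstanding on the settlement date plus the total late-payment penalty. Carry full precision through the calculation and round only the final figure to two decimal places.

Balance at month 2: A$630,000.0000 × (1 + 0.0055)^2 = A$636,949.0575
After A$226,800.00 payment: A$636,949.0575 − A$226,800.00 = A$410,149.0575
Balance at month 6: A$410,149.0575 × (1 + 0.0055)^4 = A$419,247.0521…
After A$333,900.00 payment: A$419,247.0521… − A$333,900.00 = A$85,347.0521…
Balance at month 10: A$85,347.0521… × (1 + 0.0055)^4 = A$87,240.2347…
Penalty: 10 × 1% × A$630,000.00 = A$63,000.00
Final settlement = outstanding balance + penalty = A$87,240.2347… + A$63,000.00 = A$150,240.23

A$150,240.23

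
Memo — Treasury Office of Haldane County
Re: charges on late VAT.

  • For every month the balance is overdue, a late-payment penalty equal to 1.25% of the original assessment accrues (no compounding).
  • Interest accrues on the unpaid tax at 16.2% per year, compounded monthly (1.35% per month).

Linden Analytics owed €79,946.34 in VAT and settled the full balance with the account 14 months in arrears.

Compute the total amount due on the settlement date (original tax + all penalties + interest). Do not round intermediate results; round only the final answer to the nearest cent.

€110,447.03

Late-payment penalty = 1.25% × €79,946.34 × 14 mo = €13,990.61…
Interest: €79,946.34 × ((1 + 0.0135)^14 − 1) = €79,946.34 × 0.2065145… = €16,510.0777…
Total = €79,946.34 + €13,990.6095 + €16,510.0777… = €110,447.03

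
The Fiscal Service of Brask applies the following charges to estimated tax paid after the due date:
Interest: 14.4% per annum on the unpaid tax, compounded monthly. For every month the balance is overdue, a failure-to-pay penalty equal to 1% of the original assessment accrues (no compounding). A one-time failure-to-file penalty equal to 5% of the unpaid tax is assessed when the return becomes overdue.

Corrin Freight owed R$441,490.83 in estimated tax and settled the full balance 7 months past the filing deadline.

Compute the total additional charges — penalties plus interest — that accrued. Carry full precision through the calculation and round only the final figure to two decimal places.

R$91,426.22

Failure-to-file penalty: 5% × R$441,490.83 = R$22,074.54…
Failure-to-pay penalty = 1% × R$441,490.83 × 7 mo = R$30,904.36…
Interest (14.4%/yr ÷ 12 = 1.2%/month): R$441,490.83 × ((1 + 0.012)^7 − 1) = R$38,447.3221…
Penalties + interest = R$52,978.8996 + R$38,447.3221… = R$91,426.22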